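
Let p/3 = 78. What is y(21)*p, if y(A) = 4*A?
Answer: 19656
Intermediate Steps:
p = 234 (p = 3*78 = 234)
y(21)*p = (4*21)*234 = 84*234 = 19656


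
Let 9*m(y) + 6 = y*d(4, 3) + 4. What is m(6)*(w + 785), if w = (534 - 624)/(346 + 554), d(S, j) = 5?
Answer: 109886/45 ≈ 2441.9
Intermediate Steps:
m(y) = -2/9 + 5*y/9 (m(y) = -2/3 + (y*5 + 4)/9 = -2/3 + (5*y + 4)/9 = -2/3 + (4 + 5*y)/9 = -2/3 + (4/9 + 5*y/9) = -2/9 + 5*y/9)
w = -1/10 (w = -90/900 = -90*1/900 = -1/10 ≈ -0.10000)
m(6)*(w + 785) = (-2/9 + (5/9)*6)*(-1/10 + 785) = (-2/9 + 10/3)*(7849/10) = (28/9)*(7849/10) = 109886/45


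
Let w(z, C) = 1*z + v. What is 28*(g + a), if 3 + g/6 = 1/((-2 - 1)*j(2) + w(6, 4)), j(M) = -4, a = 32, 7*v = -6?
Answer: 2009/5 ≈ 401.80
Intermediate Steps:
v = -6/7 (v = (⅐)*(-6) = -6/7 ≈ -0.85714)
w(z, C) = -6/7 + z (w(z, C) = 1*z - 6/7 = z - 6/7 = -6/7 + z)
g = -353/20 (g = -18 + 6/((-2 - 1)*(-4) + (-6/7 + 6)) = -18 + 6/(-3*(-4) + 36/7) = -18 + 6/(12 + 36/7) = -18 + 6/(120/7) = -18 + 6*(7/120) = -18 + 7/20 = -353/20 ≈ -17.650)
28*(g + a) = 28*(-353/20 + 32) = 28*(287/20) = 2009/5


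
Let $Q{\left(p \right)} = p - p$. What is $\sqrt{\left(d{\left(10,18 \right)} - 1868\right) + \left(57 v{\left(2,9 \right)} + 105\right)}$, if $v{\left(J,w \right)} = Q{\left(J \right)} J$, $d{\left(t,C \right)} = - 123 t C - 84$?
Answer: $17 i \sqrt{83} \approx 154.88 i$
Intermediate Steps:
$d{\left(t,C \right)} = -84 - 123 C t$ ($d{\left(t,C \right)} = - 123 C t - 84 = -84 - 123 C t$)
$Q{\left(p \right)} = 0$
$v{\left(J,w \right)} = 0$ ($v{\left(J,w \right)} = 0 J = 0$)
$\sqrt{\left(d{\left(10,18 \right)} - 1868\right) + \left(57 v{\left(2,9 \right)} + 105\right)} = \sqrt{\left(\left(-84 - 2214 \cdot 10\right) - 1868\right) + \left(57 \cdot 0 + 105\right)} = \sqrt{\left(\left(-84 - 22140\right) - 1868\right) + \left(0 + 105\right)} = \sqrt{\left(-22224 - 1868\right) + 105} = \sqrt{-24092 + 105} = \sqrt{-23987} = 17 i \sqrt{83}$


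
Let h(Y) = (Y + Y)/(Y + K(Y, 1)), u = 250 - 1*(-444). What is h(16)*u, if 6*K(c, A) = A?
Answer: 133248/97 ≈ 1373.7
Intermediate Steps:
u = 694 (u = 250 + 444 = 694)
K(c, A) = A/6
h(Y) = 2*Y/(1/6 + Y) (h(Y) = (Y + Y)/(Y + (1/6)*1) = (2*Y)/(Y + 1/6) = (2*Y)/(1/6 + Y) = 2*Y/(1/6 + Y))
h(16)*u = (12*16/(1 + 6*16))*694 = (12*16/(1 + 96))*694 = (12*16/97)*694 = (12*16*(1/97))*694 = (192/97)*694 = 133248/97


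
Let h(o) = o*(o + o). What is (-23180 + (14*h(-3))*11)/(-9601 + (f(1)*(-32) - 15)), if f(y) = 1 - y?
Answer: 2551/1202 ≈ 2.1223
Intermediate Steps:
h(o) = 2*o**2 (h(o) = o*(2*o) = 2*o**2)
(-23180 + (14*h(-3))*11)/(-9601 + (f(1)*(-32) - 15)) = (-23180 + (14*(2*(-3)**2))*11)/(-9601 + ((1 - 1*1)*(-32) - 15)) = (-23180 + (14*(2*9))*11)/(-9601 + ((1 - 1)*(-32) - 15)) = (-23180 + (14*18)*11)/(-9601 + (0*(-32) - 15)) = (-23180 + 252*11)/(-9601 + (0 - 15)) = (-23180 + 2772)/(-9601 - 15) = -20408/(-9616) = -20408*(-1/9616) = 2551/1202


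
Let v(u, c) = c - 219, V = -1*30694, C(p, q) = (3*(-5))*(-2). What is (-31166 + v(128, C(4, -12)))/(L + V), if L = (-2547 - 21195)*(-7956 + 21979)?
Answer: 6271/66592952 ≈ 9.4169e-5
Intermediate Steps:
C(p, q) = 30 (C(p, q) = -15*(-2) = 30)
V = -30694
L = -332934066 (L = -23742*14023 = -332934066)
v(u, c) = -219 + c
(-31166 + v(128, C(4, -12)))/(L + V) = (-31166 + (-219 + 30))/(-332934066 - 30694) = (-31166 - 189)/(-332964760) = -31355*(-1/332964760) = 6271/66592952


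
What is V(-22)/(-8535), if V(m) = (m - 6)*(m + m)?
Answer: -1232/8535 ≈ -0.14435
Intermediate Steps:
V(m) = 2*m*(-6 + m) (V(m) = (-6 + m)*(2*m) = 2*m*(-6 + m))
V(-22)/(-8535) = (2*(-22)*(-6 - 22))/(-8535) = (2*(-22)*(-28))*(-1/8535) = 1232*(-1/8535) = -1232/8535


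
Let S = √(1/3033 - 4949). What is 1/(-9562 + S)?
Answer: -14500773/138663896584 - 3*I*√1264619123/138663896584 ≈ -0.00010457 - 7.6937e-7*I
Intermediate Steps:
S = 2*I*√1264619123/1011 (S = √(1/3033 - 4949) = √(-15010316/3033) = 2*I*√1264619123/1011 ≈ 70.349*I)
1/(-9562 + S) = 1/(-9562 + 2*I*√1264619123/1011)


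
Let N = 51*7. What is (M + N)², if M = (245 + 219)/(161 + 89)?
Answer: 2012150449/15625 ≈ 1.2878e+5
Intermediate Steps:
N = 357
M = 232/125 (M = 464/250 = 464*(1/250) = 232/125 ≈ 1.8560)
(M + N)² = (232/125 + 357)² = (44857/125)² = 2012150449/15625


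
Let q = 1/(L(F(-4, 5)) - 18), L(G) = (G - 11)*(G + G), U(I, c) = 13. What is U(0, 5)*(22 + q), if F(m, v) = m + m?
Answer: 6293/22 ≈ 286.05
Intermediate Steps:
F(m, v) = 2*m
L(G) = 2*G*(-11 + G) (L(G) = (-11 + G)*(2*G) = 2*G*(-11 + G))
q = 1/286 (q = 1/(2*(2*(-4))*(-11 + 2*(-4)) - 18) = 1/(2*(-8)*(-11 - 8) - 18) = 1/(2*(-8)*(-19) - 18) = 1/(304 - 18) = 1/286 ≈ 0.0034965)
U(0, 5)*(22 + q) = 13*(22 + 1/286) = 13*(6293/286) = 6293/22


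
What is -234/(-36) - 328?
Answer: -643/2 ≈ -321.50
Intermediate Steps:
-234/(-36) - 328 = -1/36*(-234) - 328 = 13/2 - 328 = -643/2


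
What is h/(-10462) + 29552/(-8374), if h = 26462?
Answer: -132691453/21902197 ≈ -6.0584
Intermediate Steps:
h/(-10462) + 29552/(-8374) = 26462/(-10462) + 29552/(-8374) = 26462*(-1/10462) + 29552*(-1/8374) = -13231/5231 - 14776/4187 = -132691453/21902197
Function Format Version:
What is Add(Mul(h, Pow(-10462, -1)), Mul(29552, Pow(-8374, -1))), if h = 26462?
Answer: Rational(-132691453, 21902197) ≈ -6.0584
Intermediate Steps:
Add(Mul(h, Pow(-10462, -1)), Mul(29552, Pow(-8374, -1))) = Add(Mul(26462, Pow(-10462, -1)), Mul(29552, Pow(-8374, -1))) = Add(Mul(26462, Rational(-1, 10462)), Mul(29552, Rational(-1, 8374))) = Add(Rational(-13231, 5231), Rational(-14776, 4187)) = Rational(-132691453, 21902197)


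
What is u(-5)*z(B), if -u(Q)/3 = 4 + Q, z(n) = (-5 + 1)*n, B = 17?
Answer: -204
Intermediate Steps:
z(n) = -4*n
u(Q) = -12 - 3*Q (u(Q) = -3*(4 + Q) = -12 - 3*Q)
u(-5)*z(B) = (-12 - 3*(-5))*(-4*17) = (-12 + 15)*(-68) = 3*(-68) = -204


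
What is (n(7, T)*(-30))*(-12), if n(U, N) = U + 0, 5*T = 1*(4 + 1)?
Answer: 2520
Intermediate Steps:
T = 1 (T = (1*(4 + 1))/5 = (1*5)/5 = (⅕)*5 = 1)
n(U, N) = U
(n(7, T)*(-30))*(-12) = (7*(-30))*(-12) = -210*(-12) = 2520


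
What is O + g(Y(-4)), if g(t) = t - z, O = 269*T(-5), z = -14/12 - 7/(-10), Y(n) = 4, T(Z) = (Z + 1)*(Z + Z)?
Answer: 161467/15 ≈ 10764.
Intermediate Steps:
T(Z) = 2*Z*(1 + Z) (T(Z) = (1 + Z)*(2*Z) = 2*Z*(1 + Z))
z = -7/15 (z = -14*1/12 - 7*(-⅒) = -7/6 + 7/10 = -7/15 ≈ -0.46667)
O = 10760 (O = 269*(2*(-5)*(1 - 5)) = 269*(2*(-5)*(-4)) = 269*40 = 10760)
g(t) = 7/15 + t (g(t) = t - 1*(-7/15) = t + 7/15 = 7/15 + t)
O + g(Y(-4)) = 10760 + (7/15 + 4) = 10760 + 67/15 = 161467/15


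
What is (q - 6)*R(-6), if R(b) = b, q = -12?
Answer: 108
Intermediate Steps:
(q - 6)*R(-6) = (-12 - 6)*(-6) = -18*(-6) = 108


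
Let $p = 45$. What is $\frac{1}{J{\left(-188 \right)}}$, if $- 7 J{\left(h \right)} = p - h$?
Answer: $- \frac{7}{233} \approx -0.030043$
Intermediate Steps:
$J{\left(h \right)} = - \frac{45}{7} + \frac{h}{7}$ ($J{\left(h \right)} = - \frac{45 - h}{7} = - \frac{45}{7} + \frac{h}{7}$)
$\frac{1}{J{\left(-188 \right)}} = \frac{1}{- \frac{45}{7} + \frac{1}{7} \left(-188\right)} = \frac{1}{- \frac{45}{7} - \frac{188}{7}} = \frac{1}{- \frac{233}{7}} = - \frac{7}{233}$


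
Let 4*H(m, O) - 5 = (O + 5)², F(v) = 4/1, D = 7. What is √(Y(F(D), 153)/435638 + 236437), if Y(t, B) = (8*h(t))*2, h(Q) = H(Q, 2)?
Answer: √13338621991849/7511 ≈ 486.25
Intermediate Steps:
F(v) = 4 (F(v) = 4*1 = 4)
H(m, O) = 5/4 + (5 + O)²/4 (H(m, O) = 5/4 + (O + 5)²/4 = 5/4 + (5 + O)²/4)
h(Q) = 27/2 (h(Q) = 5/4 + (5 + 2)²/4 = 5/4 + (¼)*7² = 5/4 + (¼)*49 = 5/4 + 49/4 = 27/2)
Y(t, B) = 216 (Y(t, B) = (8*(27/2))*2 = 108*2 = 216)
√(Y(F(D), 153)/435638 + 236437) = √(216/435638 + 236437) = √(216*(1/435638) + 236437) = √(108/217819 + 236437) = √(51500471011/217819) = √13338621991849/7511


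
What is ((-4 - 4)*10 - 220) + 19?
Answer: -281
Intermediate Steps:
((-4 - 4)*10 - 220) + 19 = (-8*10 - 220) + 19 = (-80 - 220) + 19 = -300 + 19 = -281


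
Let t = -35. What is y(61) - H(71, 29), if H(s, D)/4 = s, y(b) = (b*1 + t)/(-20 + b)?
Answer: -11618/41 ≈ -283.37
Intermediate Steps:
y(b) = (-35 + b)/(-20 + b) (y(b) = (b*1 - 35)/(-20 + b) = (b - 35)/(-20 + b) = (-35 + b)/(-20 + b))
H(s, D) = 4*s
y(61) - H(71, 29) = (-35 + 61)/(-20 + 61) - 4*71 = 26/41 - 1*284 = (1/41)*26 - 284 = 26/41 - 284 = -11618/41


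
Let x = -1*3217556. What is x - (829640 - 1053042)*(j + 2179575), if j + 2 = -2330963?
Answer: -33824046336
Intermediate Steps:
j = -2330965 (j = -2 - 2330963 = -2330965)
x = -3217556
x - (829640 - 1053042)*(j + 2179575) = -3217556 - (829640 - 1053042)*(-2330965 + 2179575) = -3217556 - (-223402)*(-151390) = -3217556 - 1*33820828780 = -3217556 - 33820828780 = -33824046336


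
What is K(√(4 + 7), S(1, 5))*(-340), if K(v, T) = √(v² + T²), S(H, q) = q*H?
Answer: -2040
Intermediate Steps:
S(H, q) = H*q
K(v, T) = √(T² + v²)
K(√(4 + 7), S(1, 5))*(-340) = √((1*5)² + (√(4 + 7))²)*(-340) = √(5² + (√11)²)*(-340) = √(25 + 11)*(-340) = √36*(-340) = 6*(-340) = -2040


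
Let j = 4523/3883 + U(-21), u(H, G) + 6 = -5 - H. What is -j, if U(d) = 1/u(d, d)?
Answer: -49113/38830 ≈ -1.2648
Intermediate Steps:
u(H, G) = -11 - H (u(H, G) = -6 + (-5 - H) = -11 - H)
U(d) = 1/(-11 - d)
j = 49113/38830 (j = 4523/3883 - 1/(11 - 21) = 4523*(1/3883) - 1/(-10) = 4523/3883 - 1*(-1/10) = 4523/3883 + 1/10 = 49113/38830 ≈ 1.2648)
-j = -1*49113/38830 = -49113/38830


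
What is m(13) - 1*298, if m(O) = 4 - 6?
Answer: -300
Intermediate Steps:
m(O) = -2
m(13) - 1*298 = -2 - 1*298 = -2 - 298 = -300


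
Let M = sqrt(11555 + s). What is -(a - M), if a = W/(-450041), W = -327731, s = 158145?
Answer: -327731/450041 + 10*sqrt(1697) ≈ 411.22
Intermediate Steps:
M = 10*sqrt(1697) (M = sqrt(11555 + 158145) = sqrt(169700) = 10*sqrt(1697) ≈ 411.95)
a = 327731/450041 (a = -327731/(-450041) = -327731*(-1/450041) = 327731/450041 ≈ 0.72822)
-(a - M) = -(327731/450041 - 10*sqrt(1697)) = -327731/450041 + 10*sqrt(1697)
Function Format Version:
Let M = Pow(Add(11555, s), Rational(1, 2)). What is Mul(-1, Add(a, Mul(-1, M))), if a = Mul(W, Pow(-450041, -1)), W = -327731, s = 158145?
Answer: Add(Rational(-327731, 450041), Mul(10, Pow(1697, Rational(1, 2)))) ≈ 411.22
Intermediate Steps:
M = Mul(10, Pow(1697, Rational(1, 2))) (M = Pow(Add(11555, 158145), Rational(1, 2)) = Pow(169700, Rational(1, 2)) = Mul(10, Pow(1697, Rational(1, 2))) ≈ 411.95)
a = Rational(327731, 450041) (a = Mul(-327731, Pow(-450041, -1)) = Mul(-327731, Rational(-1, 450041)) = Rational(327731, 450041) ≈ 0.72822)
Mul(-1, Add(a, Mul(-1, M))) = Mul(-1, Add(Rational(327731, 450041), Mul(-1, Mul(10, Pow(1697, Rational(1, 2)))))) = Mul(-1, Add(Rational(327731, 450041), Mul(-10, Pow(1697, Rational(1, 2))))) = Add(Rational(-327731, 450041), Mul(10, Pow(1697, Rational(1, 2))))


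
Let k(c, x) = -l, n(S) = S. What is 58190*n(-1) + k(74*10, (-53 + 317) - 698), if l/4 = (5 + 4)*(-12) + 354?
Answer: -59174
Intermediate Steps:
l = 984 (l = 4*((5 + 4)*(-12) + 354) = 4*(9*(-12) + 354) = 4*(-108 + 354) = 4*246 = 984)
k(c, x) = -984 (k(c, x) = -1*984 = -984)
58190*n(-1) + k(74*10, (-53 + 317) - 698) = 58190*(-1) - 984 = -58190 - 984 = -59174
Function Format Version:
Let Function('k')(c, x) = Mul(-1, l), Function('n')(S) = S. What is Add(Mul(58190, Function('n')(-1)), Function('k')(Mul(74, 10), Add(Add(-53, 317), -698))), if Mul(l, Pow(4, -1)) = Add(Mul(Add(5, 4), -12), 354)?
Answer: -59174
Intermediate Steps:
l = 984 (l = Mul(4, Add(Mul(Add(5, 4), -12), 354)) = Mul(4, Add(Mul(9, -12), 354)) = Mul(4, Add(-108, 354)) = Mul(4, 246) = 984)
Function('k')(c, x) = -984 (Function('k')(c, x) = Mul(-1, 984) = -984)
Add(Mul(58190, Function('n')(-1)), Function('k')(Mul(74, 10), Add(Add(-53, 317), -698))) = Add(Mul(58190, -1), -984) = Add(-58190, -984) = -59174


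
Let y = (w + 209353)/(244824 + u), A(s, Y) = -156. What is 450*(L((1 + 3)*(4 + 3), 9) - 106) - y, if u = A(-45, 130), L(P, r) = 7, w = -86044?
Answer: -3633360903/81556 ≈ -44551.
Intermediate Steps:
u = -156
y = 41103/81556 (y = (-86044 + 209353)/(244824 - 156) = 123309/244668 = 123309*(1/244668) = 41103/81556 ≈ 0.50399)
450*(L((1 + 3)*(4 + 3), 9) - 106) - y = 450*(7 - 106) - 1*41103/81556 = 450*(-99) - 41103/81556 = -44550 - 41103/81556 = -3633360903/81556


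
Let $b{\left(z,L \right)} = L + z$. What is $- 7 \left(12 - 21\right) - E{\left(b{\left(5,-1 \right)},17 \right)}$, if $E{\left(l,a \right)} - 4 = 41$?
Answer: $18$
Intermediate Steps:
$E{\left(l,a \right)} = 45$ ($E{\left(l,a \right)} = 4 + 41 = 45$)
$- 7 \left(12 - 21\right) - E{\left(b{\left(5,-1 \right)},17 \right)} = - 7 \left(12 - 21\right) - 45 = \left(-7\right) \left(-9\right) - 45 = 63 - 45 = 18$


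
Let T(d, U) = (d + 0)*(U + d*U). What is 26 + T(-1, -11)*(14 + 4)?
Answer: 26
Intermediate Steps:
T(d, U) = d*(U + U*d)
26 + T(-1, -11)*(14 + 4) = 26 + (-11*(-1)*(1 - 1))*(14 + 4) = 26 - 11*(-1)*0*18 = 26 + 0*18 = 26 + 0 = 26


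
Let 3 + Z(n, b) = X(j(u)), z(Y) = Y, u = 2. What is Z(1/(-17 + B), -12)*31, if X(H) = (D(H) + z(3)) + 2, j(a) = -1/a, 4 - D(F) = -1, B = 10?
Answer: 217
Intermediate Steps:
D(F) = 5 (D(F) = 4 - 1*(-1) = 4 + 1 = 5)
X(H) = 10 (X(H) = (5 + 3) + 2 = 8 + 2 = 10)
Z(n, b) = 7 (Z(n, b) = -3 + 10 = 7)
Z(1/(-17 + B), -12)*31 = 7*31 = 217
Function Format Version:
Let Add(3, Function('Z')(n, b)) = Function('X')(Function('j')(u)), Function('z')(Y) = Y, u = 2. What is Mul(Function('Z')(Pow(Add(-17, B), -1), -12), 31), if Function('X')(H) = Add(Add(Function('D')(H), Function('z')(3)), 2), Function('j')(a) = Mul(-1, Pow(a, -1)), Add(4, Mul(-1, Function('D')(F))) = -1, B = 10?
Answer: 217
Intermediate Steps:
Function('D')(F) = 5 (Function('D')(F) = Add(4, Mul(-1, -1)) = Add(4, 1) = 5)
Function('X')(H) = 10 (Function('X')(H) = Add(Add(5, 3), 2) = Add(8, 2) = 10)
Function('Z')(n, b) = 7 (Function('Z')(n, b) = Add(-3, 10) = 7)
Mul(Function('Z')(Pow(Add(-17, B), -1), -12), 31) = Mul(7, 31) = 217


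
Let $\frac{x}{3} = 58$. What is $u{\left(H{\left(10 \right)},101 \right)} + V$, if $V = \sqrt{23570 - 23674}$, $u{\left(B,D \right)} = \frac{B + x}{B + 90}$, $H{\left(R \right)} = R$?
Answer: $\frac{46}{25} + 2 i \sqrt{26} \approx 1.84 + 10.198 i$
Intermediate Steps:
$x = 174$ ($x = 3 \cdot 58 = 174$)
$u{\left(B,D \right)} = \frac{174 + B}{90 + B}$ ($u{\left(B,D \right)} = \frac{B + 174}{B + 90} = \frac{174 + B}{90 + B}$)
$V = 2 i \sqrt{26}$ ($V = \sqrt{-104} = 2 i \sqrt{26} \approx 10.198 i$)
$u{\left(H{\left(10 \right)},101 \right)} + V = \frac{174 + 10}{90 + 10} + 2 i \sqrt{26} = \frac{1}{100} \cdot 184 + 2 i \sqrt{26} = \frac{46}{25} + 2 i \sqrt{26}$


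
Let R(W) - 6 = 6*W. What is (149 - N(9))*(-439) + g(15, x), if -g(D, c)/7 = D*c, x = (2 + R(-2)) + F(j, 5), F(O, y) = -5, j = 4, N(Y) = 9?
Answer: -60515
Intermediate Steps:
R(W) = 6 + 6*W
x = -9 (x = (2 + (6 + 6*(-2))) - 5 = (2 + (6 - 12)) - 5 = (2 - 6) - 5 = -4 - 5 = -9)
g(D, c) = -7*D*c
(149 - N(9))*(-439) + g(15, x) = (149 - 1*9)*(-439) - 7*15*(-9) = (149 - 9)*(-439) + 945 = 140*(-439) + 945 = -61460 + 945 = -60515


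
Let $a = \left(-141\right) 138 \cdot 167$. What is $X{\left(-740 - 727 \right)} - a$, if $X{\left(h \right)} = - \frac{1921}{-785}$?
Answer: $\frac{2550848431}{785} \approx 3.2495 \cdot 10^{6}$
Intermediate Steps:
$X{\left(h \right)} = \frac{1921}{785}$ ($X{\left(h \right)} = \left(-1921\right) \left(- \frac{1}{785}\right) = \frac{1921}{785}$)
$a = -3249486$ ($a = \left(-19458\right) 167 = -3249486$)
$X{\left(-740 - 727 \right)} - a = \frac{1921}{785} - -3249486 = \frac{1921}{785} + 3249486 = \frac{2550848431}{785}$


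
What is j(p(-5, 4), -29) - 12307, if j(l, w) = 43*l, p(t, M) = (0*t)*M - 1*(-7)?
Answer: -12006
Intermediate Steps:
p(t, M) = 7 (p(t, M) = 0*M + 7 = 0 + 7 = 7)
j(p(-5, 4), -29) - 12307 = 43*7 - 12307 = 301 - 12307 = -12006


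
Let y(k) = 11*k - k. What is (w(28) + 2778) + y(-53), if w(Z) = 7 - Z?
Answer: 2227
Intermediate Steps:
y(k) = 10*k
(w(28) + 2778) + y(-53) = ((7 - 1*28) + 2778) + 10*(-53) = ((7 - 28) + 2778) - 530 = (-21 + 2778) - 530 = 2757 - 530 = 2227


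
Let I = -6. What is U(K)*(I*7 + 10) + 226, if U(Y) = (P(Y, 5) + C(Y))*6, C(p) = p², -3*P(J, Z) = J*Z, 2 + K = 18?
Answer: -43806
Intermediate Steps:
K = 16 (K = -2 + 18 = 16)
P(J, Z) = -J*Z/3
U(Y) = -10*Y + 6*Y² (U(Y) = (-⅓*Y*5 + Y²)*6 = (-5*Y/3 + Y²)*6 = (Y² - 5*Y/3)*6 = -10*Y + 6*Y²)
U(K)*(I*7 + 10) + 226 = (2*16*(-5 + 3*16))*(-6*7 + 10) + 226 = (2*16*(-5 + 48))*(-42 + 10) + 226 = (2*16*43)*(-32) + 226 = 1376*(-32) + 226 = -44032 + 226 = -43806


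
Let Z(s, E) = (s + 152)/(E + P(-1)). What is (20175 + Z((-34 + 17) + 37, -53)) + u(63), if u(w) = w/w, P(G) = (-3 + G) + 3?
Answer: 544666/27 ≈ 20173.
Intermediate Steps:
P(G) = G
u(w) = 1
Z(s, E) = (152 + s)/(-1 + E) (Z(s, E) = (s + 152)/(E - 1) = (152 + s)/(-1 + E))
(20175 + Z((-34 + 17) + 37, -53)) + u(63) = (20175 + (152 + ((-34 + 17) + 37))/(-1 - 53)) + 1 = (20175 + (152 + (-17 + 37))/(-54)) + 1 = (20175 - (152 + 20)/54) + 1 = (20175 - 1/54*172) + 1 = (20175 - 86/27) + 1 = 544639/27 + 1 = 544666/27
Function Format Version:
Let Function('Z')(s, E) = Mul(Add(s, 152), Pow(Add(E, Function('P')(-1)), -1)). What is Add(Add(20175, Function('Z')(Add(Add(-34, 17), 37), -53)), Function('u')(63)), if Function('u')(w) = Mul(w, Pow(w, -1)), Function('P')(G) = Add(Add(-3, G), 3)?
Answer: Rational(544666, 27) ≈ 20173.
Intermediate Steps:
Function('P')(G) = G
Function('u')(w) = 1
Function('Z')(s, E) = Mul(Pow(Add(-1, E), -1), Add(152, s)) (Function('Z')(s, E) = Mul(Add(s, 152), Pow(Add(E, -1), -1)) = Mul(Add(152, s), Pow(Add(-1, E), -1)) = Mul(Pow(Add(-1, E), -1), Add(152, s)))
Add(Add(20175, Function('Z')(Add(Add(-34, 17), 37), -53)), Function('u')(63)) = Add(Add(20175, Mul(Pow(Add(-1, -53), -1), Add(152, Add(Add(-34, 17), 37)))), 1) = Add(Add(20175, Mul(Pow(-54, -1), Add(152, Add(-17, 37)))), 1) = Add(Add(20175, Mul(Rational(-1, 54), Add(152, 20))), 1) = Add(Add(20175, Mul(Rational(-1, 54), 172)), 1) = Add(Add(20175, Rational(-86, 27)), 1) = Add(Rational(544639, 27), 1) = Rational(544666, 27)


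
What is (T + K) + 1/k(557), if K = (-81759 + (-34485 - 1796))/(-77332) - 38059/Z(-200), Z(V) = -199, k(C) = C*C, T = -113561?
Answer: -135317527694994583/1193610739483 ≈ -1.1337e+5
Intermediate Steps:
k(C) = C²
K = 741667137/3847267 (K = (-81759 + (-34485 - 1796))/(-77332) - 38059/(-199) = (-81759 - 36281)*(-1/77332) - 38059*(-1/199) = -118040*(-1/77332) + 38059/199 = 29510/19333 + 38059/199 = 741667137/3847267 ≈ 192.78)
(T + K) + 1/k(557) = (-113561 + 741667137/3847267) + 1/(557²) = -436157820650/3847267 + 1/310249 = -135317527694994583/1193610739483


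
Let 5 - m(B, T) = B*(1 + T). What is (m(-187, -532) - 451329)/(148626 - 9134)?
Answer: -550621/139492 ≈ -3.9473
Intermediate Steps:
m(B, T) = 5 - B*(1 + T)
(m(-187, -532) - 451329)/(148626 - 9134) = ((5 - 1*(-187) - 1*(-187)*(-532)) - 451329)/(148626 - 9134) = ((5 + 187 - 99484) - 451329)/139492 = (-99292 - 451329)*(1/139492) = -550621*1/139492 = -550621/139492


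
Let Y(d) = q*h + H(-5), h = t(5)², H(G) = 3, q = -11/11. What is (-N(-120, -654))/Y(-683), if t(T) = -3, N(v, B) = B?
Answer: -109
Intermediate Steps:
q = -1 (q = -11*1/11 = -1)
h = 9 (h = (-3)² = 9)
Y(d) = -6 (Y(d) = -1*9 + 3 = -9 + 3 = -6)
(-N(-120, -654))/Y(-683) = -1*(-654)/(-6) = 654*(-⅙) = -109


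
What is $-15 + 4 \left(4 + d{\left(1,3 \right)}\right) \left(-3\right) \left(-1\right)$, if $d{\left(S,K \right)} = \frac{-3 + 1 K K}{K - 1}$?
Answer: $69$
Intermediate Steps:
$d{\left(S,K \right)} = \frac{-3 + K^{2}}{-1 + K}$ ($d{\left(S,K \right)} = \frac{-3 + K K}{-1 + K} = \frac{-3 + K^{2}}{-1 + K}$)
$-15 + 4 \left(4 + d{\left(1,3 \right)}\right) \left(-3\right) \left(-1\right) = -15 + 4 \left(4 + \frac{-3 + 3^{2}}{-1 + 3}\right) \left(-3\right) \left(-1\right) = -15 + 4 \left(4 + \frac{-3 + 9}{2}\right) \left(-3\right) \left(-1\right) = -15 + 4 \left(4 + \frac{1}{2} \cdot 6\right) \left(-3\right) \left(-1\right) = -15 + 4 \left(4 + 3\right) \left(-3\right) \left(-1\right) = -15 + 4 \cdot 7 \left(-3\right) \left(-1\right) = -15 + 28 \left(-3\right) \left(-1\right) = -15 - -84 = -15 + 84 = 69$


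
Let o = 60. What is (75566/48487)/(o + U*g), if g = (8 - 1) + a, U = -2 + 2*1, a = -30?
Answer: 37783/1454610 ≈ 0.025975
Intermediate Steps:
U = 0 (U = -2 + 2 = 0)
g = -23 (g = (8 - 1) - 30 = 7 - 30 = -23)
(75566/48487)/(o + U*g) = (75566/48487)/(60 + 0*(-23)) = (75566*(1/48487))/(60 + 0) = (75566/48487)/60 = (75566/48487)*(1/60) = 37783/1454610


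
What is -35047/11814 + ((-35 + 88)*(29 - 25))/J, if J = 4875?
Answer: -56116519/19197750 ≈ -2.9231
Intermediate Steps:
-35047/11814 + ((-35 + 88)*(29 - 25))/J = -35047/11814 + ((-35 + 88)*(29 - 25))/4875 = -35047*1/11814 + (53*4)*(1/4875) = -35047/11814 + 212*(1/4875) = -35047/11814 + 212/4875 = -56116519/19197750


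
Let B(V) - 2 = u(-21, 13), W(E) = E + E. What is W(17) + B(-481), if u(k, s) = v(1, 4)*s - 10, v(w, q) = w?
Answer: 39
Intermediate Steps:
u(k, s) = -10 + s (u(k, s) = 1*s - 10 = s - 10 = -10 + s)
W(E) = 2*E
B(V) = 5 (B(V) = 2 + (-10 + 13) = 2 + 3 = 5)
W(17) + B(-481) = 2*17 + 5 = 34 + 5 = 39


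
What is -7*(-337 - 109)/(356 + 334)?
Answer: 1561/345 ≈ 4.5246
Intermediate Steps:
-7*(-337 - 109)/(356 + 334) = -(-3122)/690 = -7*(-223/345) = 1561/345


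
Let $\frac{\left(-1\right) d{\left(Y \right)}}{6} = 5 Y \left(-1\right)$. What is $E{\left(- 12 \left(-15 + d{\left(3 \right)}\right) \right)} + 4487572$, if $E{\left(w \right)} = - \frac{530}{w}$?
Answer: $\frac{403881533}{90} \approx 4.4876 \cdot 10^{6}$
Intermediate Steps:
$d{\left(Y \right)} = 30 Y$ ($d{\left(Y \right)} = - 6 \cdot 5 Y \left(-1\right) = - 6 \left(- 5 Y\right) = 30 Y$)
$E{\left(- 12 \left(-15 + d{\left(3 \right)}\right) \right)} + 4487572 = - \frac{530}{\left(-12\right) \left(-15 + 30 \cdot 3\right)} + 4487572 = - \frac{530}{\left(-12\right) \left(-15 + 90\right)} + 4487572 = - \frac{530}{\left(-12\right) 75} + 4487572 = - \frac{530}{-900} + 4487572 = \left(-530\right) \left(- \frac{1}{900}\right) + 4487572 = \frac{53}{90} + 4487572 = \frac{403881533}{90}$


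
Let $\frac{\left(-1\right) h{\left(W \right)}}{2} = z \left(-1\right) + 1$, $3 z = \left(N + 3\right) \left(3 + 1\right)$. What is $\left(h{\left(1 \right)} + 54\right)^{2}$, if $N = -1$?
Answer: $\frac{29584}{9} \approx 3287.1$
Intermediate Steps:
$z = \frac{8}{3}$ ($z = \frac{\left(-1 + 3\right) \left(3 + 1\right)}{3} = \frac{2 \cdot 4}{3} = \frac{1}{3} \cdot 8 = \frac{8}{3} \approx 2.6667$)
$h{\left(W \right)} = \frac{10}{3}$ ($h{\left(W \right)} = - 2 \left(\frac{8}{3} \left(-1\right) + 1\right) = - 2 \left(- \frac{8}{3} + 1\right) = \left(-2\right) \left(- \frac{5}{3}\right) = \frac{10}{3}$)
$\left(h{\left(1 \right)} + 54\right)^{2} = \left(\frac{10}{3} + 54\right)^{2} = \left(\frac{172}{3}\right)^{2} = \frac{29584}{9}$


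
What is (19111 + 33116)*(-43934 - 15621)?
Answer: -3110378985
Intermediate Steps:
(19111 + 33116)*(-43934 - 15621) = 52227*(-59555) = -3110378985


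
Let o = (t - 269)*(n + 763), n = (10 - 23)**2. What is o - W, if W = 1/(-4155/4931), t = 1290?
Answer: 3953786591/4155 ≈ 9.5157e+5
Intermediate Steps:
n = 169 (n = (-13)**2 = 169)
W = -4931/4155 (W = 1/(-4155*1/4931) = 1/(-4155/4931) = -4931/4155 ≈ -1.1868)
o = 951572 (o = (1290 - 269)*(169 + 763) = 1021*932 = 951572)
o - W = 951572 - 1*(-4931/4155) = 951572 + 4931/4155 = 3953786591/4155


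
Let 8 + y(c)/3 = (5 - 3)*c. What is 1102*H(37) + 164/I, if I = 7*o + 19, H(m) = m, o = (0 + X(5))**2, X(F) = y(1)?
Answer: 93250302/2287 ≈ 40774.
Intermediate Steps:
y(c) = -24 + 6*c (y(c) = -24 + 3*((5 - 3)*c) = -24 + 3*(2*c) = -24 + 6*c)
X(F) = -18 (X(F) = -24 + 6*1 = -24 + 6 = -18)
o = 324 (o = (0 - 18)**2 = (-18)**2 = 324)
I = 2287 (I = 7*324 + 19 = 2268 + 19 = 2287)
1102*H(37) + 164/I = 1102*37 + 164/2287 = 40774 + 164*(1/2287) = 40774 + 164/2287 = 93250302/2287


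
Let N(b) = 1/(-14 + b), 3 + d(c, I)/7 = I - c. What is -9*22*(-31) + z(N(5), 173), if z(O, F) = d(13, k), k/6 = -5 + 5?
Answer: 6026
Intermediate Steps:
k = 0 (k = 6*(-5 + 5) = 6*0 = 0)
d(c, I) = -21 - 7*c + 7*I (d(c, I) = -21 + 7*(I - c) = -21 + (-7*c + 7*I) = -21 - 7*c + 7*I)
z(O, F) = -112 (z(O, F) = -21 - 7*13 + 7*0 = -21 - 91 + 0 = -112)
-9*22*(-31) + z(N(5), 173) = -9*22*(-31) - 112 = -198*(-31) - 112 = 6138 - 112 = 6026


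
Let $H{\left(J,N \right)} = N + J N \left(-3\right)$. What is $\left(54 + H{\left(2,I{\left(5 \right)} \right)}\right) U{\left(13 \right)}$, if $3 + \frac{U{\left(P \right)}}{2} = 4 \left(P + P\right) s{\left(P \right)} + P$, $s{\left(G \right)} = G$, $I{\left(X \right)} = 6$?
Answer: $65376$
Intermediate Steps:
$U{\left(P \right)} = -6 + 2 P + 16 P^{2}$ ($U{\left(P \right)} = -6 + 2 \left(4 \left(P + P\right) P + P\right) = -6 + 2 \left(4 \cdot 2 P P + P\right) = -6 + 2 \left(8 P P + P\right) = -6 + 2 \left(8 P^{2} + P\right) = -6 + 2 \left(P + 8 P^{2}\right) = -6 + \left(2 P + 16 P^{2}\right) = -6 + 2 P + 16 P^{2}$)
$H{\left(J,N \right)} = N - 3 J N$
$\left(54 + H{\left(2,I{\left(5 \right)} \right)}\right) U{\left(13 \right)} = \left(54 + 6 \left(1 - 6\right)\right) \left(-6 + 2 \cdot 13 + 16 \cdot 13^{2}\right) = \left(54 + 6 \left(1 - 6\right)\right) \left(-6 + 26 + 16 \cdot 169\right) = \left(54 + 6 \left(-5\right)\right) \left(-6 + 26 + 2704\right) = \left(54 - 30\right) 2724 = 24 \cdot 2724 = 65376$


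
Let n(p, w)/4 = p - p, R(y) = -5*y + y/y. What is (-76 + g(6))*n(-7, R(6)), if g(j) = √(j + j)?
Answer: 0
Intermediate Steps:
R(y) = 1 - 5*y (R(y) = -5*y + 1 = 1 - 5*y)
n(p, w) = 0 (n(p, w) = 4*(p - p) = 4*0 = 0)
g(j) = √2*√j (g(j) = √(2*j) = √2*√j)
(-76 + g(6))*n(-7, R(6)) = (-76 + √2*√6)*0 = (-76 + 2*√3)*0 = 0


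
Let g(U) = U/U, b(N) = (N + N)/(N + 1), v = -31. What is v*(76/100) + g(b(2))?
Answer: -564/25 ≈ -22.560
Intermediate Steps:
b(N) = 2*N/(1 + N) (b(N) = (2*N)/(1 + N) = 2*N/(1 + N))
g(U) = 1
v*(76/100) + g(b(2)) = -2356/100 + 1 = -31*19/25 + 1 = -589/25 + 1 = -564/25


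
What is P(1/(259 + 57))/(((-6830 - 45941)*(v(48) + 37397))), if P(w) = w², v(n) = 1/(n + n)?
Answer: -6/1182381497340643 ≈ -5.0745e-15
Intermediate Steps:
v(n) = 1/(2*n)
P(1/(259 + 57))/(((-6830 - 45941)*(v(48) + 37397))) = (1/(259 + 57))²/(((-6830 - 45941)*((½)/48 + 37397))) = (1/316)²/((-52771*((½)*(1/48) + 37397))) = (1/316)²/((-52771*(1/96 + 37397))) = 1/(99856*((-52771*3590113/96))) = 1/(99856*(-189453853123/96)) = (1/99856)*(-96/189453853123) = -6/1182381497340643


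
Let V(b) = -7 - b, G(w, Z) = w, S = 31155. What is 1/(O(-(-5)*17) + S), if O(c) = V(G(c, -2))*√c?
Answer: 6231/193982917 + 92*√85/969914585 ≈ 3.2996e-5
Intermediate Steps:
O(c) = √c*(-7 - c) (O(c) = (-7 - c)*√c = √c*(-7 - c))
1/(O(-(-5)*17) + S) = 1/(√(-(-5)*17)*(-7 - (-5)*(-1*17)) + 31155) = 1/(√(-5*(-17))*(-7 - (-5)*(-17)) + 31155) = 1/(√85*(-7 - 1*85) + 31155) = 1/(√85*(-7 - 85) + 31155) = 1/(√85*(-92) + 31155) = 1/(-92*√85 + 31155) = 1/(31155 - 92*√85)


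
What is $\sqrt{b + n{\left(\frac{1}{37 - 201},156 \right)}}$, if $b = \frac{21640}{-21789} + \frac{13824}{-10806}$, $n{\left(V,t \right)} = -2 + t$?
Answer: $\frac{\sqrt{2884572420629890}}{4360221} \approx 12.318$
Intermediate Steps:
$b = - \frac{89175496}{39241989}$ ($b = 21640 \left(- \frac{1}{21789}\right) + 13824 \left(- \frac{1}{10806}\right) = - \frac{21640}{21789} - \frac{2304}{1801} = - \frac{89175496}{39241989} \approx -2.2724$)
$\sqrt{b + n{\left(\frac{1}{37 - 201},156 \right)}} = \sqrt{- \frac{89175496}{39241989} + \left(-2 + 156\right)} = \sqrt{- \frac{89175496}{39241989} + 154} = \sqrt{\frac{5954090810}{39241989}} = \frac{\sqrt{2884572420629890}}{4360221}$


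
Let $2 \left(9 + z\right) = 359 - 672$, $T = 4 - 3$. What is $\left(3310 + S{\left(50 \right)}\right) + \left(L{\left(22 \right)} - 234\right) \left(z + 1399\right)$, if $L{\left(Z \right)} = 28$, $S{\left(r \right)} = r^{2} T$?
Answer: $-248291$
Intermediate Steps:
$T = 1$ ($T = 4 - 3 = 1$)
$z = - \frac{331}{2}$ ($z = -9 + \frac{359 - 672}{2} = -9 + \frac{1}{2} \left(-313\right) = -9 - \frac{313}{2} = - \frac{331}{2} \approx -165.5$)
$S{\left(r \right)} = r^{2}$ ($S{\left(r \right)} = r^{2} \cdot 1 = r^{2}$)
$\left(3310 + S{\left(50 \right)}\right) + \left(L{\left(22 \right)} - 234\right) \left(z + 1399\right) = \left(3310 + 50^{2}\right) + \left(28 - 234\right) \left(- \frac{331}{2} + 1399\right) = \left(3310 + 2500\right) - 254101 = 5810 - 254101 = -248291$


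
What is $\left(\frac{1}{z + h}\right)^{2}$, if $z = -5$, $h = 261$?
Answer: $\frac{1}{65536} \approx 1.5259 \cdot 10^{-5}$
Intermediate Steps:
$\left(\frac{1}{z + h}\right)^{2} = \left(\frac{1}{-5 + 261}\right)^{2} = \left(\frac{1}{256}\right)^{2} = \frac{1}{65536}$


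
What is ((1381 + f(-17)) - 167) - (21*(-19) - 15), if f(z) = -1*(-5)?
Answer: 1633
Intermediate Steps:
f(z) = 5
((1381 + f(-17)) - 167) - (21*(-19) - 15) = ((1381 + 5) - 167) - (21*(-19) - 15) = (1386 - 167) - (-399 - 15) = 1219 - 1*(-414) = 1219 + 414 = 1633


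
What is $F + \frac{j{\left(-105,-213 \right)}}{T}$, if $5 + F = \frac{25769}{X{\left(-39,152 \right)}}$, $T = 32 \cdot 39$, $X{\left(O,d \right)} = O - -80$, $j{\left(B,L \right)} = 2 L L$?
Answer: $\frac{5937355}{8528} \approx 696.22$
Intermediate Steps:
$j{\left(B,L \right)} = 2 L^{2}$
$X{\left(O,d \right)} = 80 + O$ ($X{\left(O,d \right)} = O + 80 = 80 + O$)
$T = 1248$
$F = \frac{25564}{41}$ ($F = -5 + \frac{25769}{80 - 39} = -5 + \frac{25769}{41} = \frac{25564}{41} \approx 623.51$)
$F + \frac{j{\left(-105,-213 \right)}}{T} = \frac{25564}{41} + \frac{2 \left(-213\right)^{2}}{1248} = \frac{25564}{41} + 2 \cdot 45369 \cdot \frac{1}{1248} = \frac{25564}{41} + 90738 \cdot \frac{1}{1248} = \frac{25564}{41} + \frac{15123}{208} = \frac{5937355}{8528}$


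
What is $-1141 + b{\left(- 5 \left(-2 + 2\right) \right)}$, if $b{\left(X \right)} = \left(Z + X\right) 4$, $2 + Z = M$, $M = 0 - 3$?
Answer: $-1161$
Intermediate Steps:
$M = -3$ ($M = 0 - 3 = -3$)
$Z = -5$ ($Z = -2 - 3 = -5$)
$b{\left(X \right)} = -20 + 4 X$ ($b{\left(X \right)} = \left(-5 + X\right) 4 = -20 + 4 X$)
$-1141 + b{\left(- 5 \left(-2 + 2\right) \right)} = -1141 - \left(20 - 4 \left(- 5 \left(-2 + 2\right)\right)\right) = -1141 - \left(20 - 4 \left(\left(-5\right) 0\right)\right) = -1141 + \left(-20 + 4 \cdot 0\right) = -1141 + \left(-20 + 0\right) = -1141 - 20 = -1161$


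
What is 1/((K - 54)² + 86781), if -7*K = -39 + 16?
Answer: 49/4378294 ≈ 1.1192e-5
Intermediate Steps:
K = 23/7 (K = -(-39 + 16)/7 = -⅐*(-23) = 23/7 ≈ 3.2857)
1/((K - 54)² + 86781) = 1/((23/7 - 54)² + 86781) = 1/((-355/7)² + 86781) = 1/(126025/49 + 86781) = 1/(4378294/49) = 49/4378294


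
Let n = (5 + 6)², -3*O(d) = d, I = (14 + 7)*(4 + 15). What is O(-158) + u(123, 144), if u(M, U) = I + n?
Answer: 1718/3 ≈ 572.67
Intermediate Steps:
I = 399 (I = 21*19 = 399)
O(d) = -d/3
n = 121 (n = 11² = 121)
u(M, U) = 520 (u(M, U) = 399 + 121 = 520)
O(-158) + u(123, 144) = -⅓*(-158) + 520 = 158/3 + 520 = 1718/3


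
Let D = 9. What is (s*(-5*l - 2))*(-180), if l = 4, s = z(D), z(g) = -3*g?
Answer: -106920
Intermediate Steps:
s = -27 (s = -3*9 = -27)
(s*(-5*l - 2))*(-180) = -27*(-5*4 - 2)*(-180) = -27*(-20 - 2)*(-180) = -27*(-22)*(-180) = 594*(-180) = -106920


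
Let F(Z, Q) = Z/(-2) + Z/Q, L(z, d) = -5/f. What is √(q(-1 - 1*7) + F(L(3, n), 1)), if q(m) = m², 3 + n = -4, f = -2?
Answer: 3*√29/2 ≈ 8.0777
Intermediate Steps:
n = -7 (n = -3 - 4 = -7)
L(z, d) = 5/2 (L(z, d) = -5/(-2) = -5*(-½) = 5/2)
F(Z, Q) = -Z/2 + Z/Q (F(Z, Q) = Z*(-½) + Z/Q = -Z/2 + Z/Q)
√(q(-1 - 1*7) + F(L(3, n), 1)) = √((-1 - 1*7)² + (-½*5/2 + (5/2)/1)) = √((-1 - 7)² + (-5/4 + (5/2)*1)) = √((-8)² + (-5/4 + 5/2)) = √(64 + 5/4) = √(261/4) = 3*√29/2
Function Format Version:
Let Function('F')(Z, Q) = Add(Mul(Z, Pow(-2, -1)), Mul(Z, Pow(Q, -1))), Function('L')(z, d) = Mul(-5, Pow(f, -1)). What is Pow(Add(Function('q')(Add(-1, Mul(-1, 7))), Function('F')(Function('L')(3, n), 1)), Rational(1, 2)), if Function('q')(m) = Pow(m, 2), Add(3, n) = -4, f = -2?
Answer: Mul(Rational(3, 2), Pow(29, Rational(1, 2))) ≈ 8.0777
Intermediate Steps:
n = -7 (n = Add(-3, -4) = -7)
Function('L')(z, d) = Rational(5, 2) (Function('L')(z, d) = Mul(-5, Pow(-2, -1)) = Mul(-5, Rational(-1, 2)) = Rational(5, 2))
Function('F')(Z, Q) = Add(Mul(Rational(-1, 2), Z), Mul(Z, Pow(Q, -1))) (Function('F')(Z, Q) = Add(Mul(Z, Rational(-1, 2)), Mul(Z, Pow(Q, -1))) = Add(Mul(Rational(-1, 2), Z), Mul(Z, Pow(Q, -1))))
Pow(Add(Function('q')(Add(-1, Mul(-1, 7))), Function('F')(Function('L')(3, n), 1)), Rational(1, 2)) = Pow(Add(Pow(Add(-1, Mul(-1, 7)), 2), Add(Mul(Rational(-1, 2), Rational(5, 2)), Mul(Rational(5, 2), Pow(1, -1)))), Rational(1, 2)) = Pow(Add(Pow(Add(-1, -7), 2), Add(Rational(-5, 4), Mul(Rational(5, 2), 1))), Rational(1, 2)) = Pow(Add(Pow(-8, 2), Add(Rational(-5, 4), Rational(5, 2))), Rational(1, 2)) = Pow(Add(64, Rational(5, 4)), Rational(1, 2)) = Pow(Rational(261, 4), Rational(1, 2)) = Mul(Rational(3, 2), Pow(29, Rational(1, 2)))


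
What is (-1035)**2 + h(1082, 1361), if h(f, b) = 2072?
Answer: 1073297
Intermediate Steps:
(-1035)**2 + h(1082, 1361) = (-1035)**2 + 2072 = 1071225 + 2072 = 1073297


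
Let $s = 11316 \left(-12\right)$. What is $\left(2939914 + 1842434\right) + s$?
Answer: $4646556$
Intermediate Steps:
$s = -135792$
$\left(2939914 + 1842434\right) + s = \left(2939914 + 1842434\right) - 135792 = 4782348 - 135792 = 4646556$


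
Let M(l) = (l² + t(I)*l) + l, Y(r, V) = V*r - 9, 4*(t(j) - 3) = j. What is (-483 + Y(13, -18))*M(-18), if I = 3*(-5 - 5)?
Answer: -280962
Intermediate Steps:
I = -30 (I = 3*(-10) = -30)
t(j) = 3 + j/4
Y(r, V) = -9 + V*r
M(l) = l² - 7*l/2 (M(l) = (l² + (3 + (¼)*(-30))*l) + l = (l² + (3 - 15/2)*l) + l = (l² - 9*l/2) + l = l² - 7*l/2)
(-483 + Y(13, -18))*M(-18) = (-483 + (-9 - 18*13))*((½)*(-18)*(-7 + 2*(-18))) = (-483 + (-9 - 234))*((½)*(-18)*(-7 - 36)) = (-483 - 243)*((½)*(-18)*(-43)) = -726*387 = -280962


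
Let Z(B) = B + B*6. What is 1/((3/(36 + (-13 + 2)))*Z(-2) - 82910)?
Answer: -25/2072792 ≈ -1.2061e-5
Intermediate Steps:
Z(B) = 7*B (Z(B) = B + 6*B = 7*B)
1/((3/(36 + (-13 + 2)))*Z(-2) - 82910) = 1/((3/(36 + (-13 + 2)))*(7*(-2)) - 82910) = 1/((3/(36 - 11))*(-14) - 82910) = 1/((3/25)*(-14) - 82910) = 1/(-42/25 - 82910) = 1/(-2072792/25) = -25/2072792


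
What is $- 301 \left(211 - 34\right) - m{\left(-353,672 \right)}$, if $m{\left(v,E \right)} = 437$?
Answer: $-53714$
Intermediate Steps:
$- 301 \left(211 - 34\right) - m{\left(-353,672 \right)} = - 301 \left(211 - 34\right) - 437 = \left(-301\right) 177 - 437 = -53277 - 437 = -53714$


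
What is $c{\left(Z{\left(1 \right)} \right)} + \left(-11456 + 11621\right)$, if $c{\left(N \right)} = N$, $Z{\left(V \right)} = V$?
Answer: $166$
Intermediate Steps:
$c{\left(Z{\left(1 \right)} \right)} + \left(-11456 + 11621\right) = 1 + \left(-11456 + 11621\right) = 1 + 165 = 166$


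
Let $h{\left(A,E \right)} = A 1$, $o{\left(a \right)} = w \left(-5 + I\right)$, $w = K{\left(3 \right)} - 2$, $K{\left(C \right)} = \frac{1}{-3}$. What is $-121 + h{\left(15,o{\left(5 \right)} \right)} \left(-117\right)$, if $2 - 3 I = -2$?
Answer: $-1876$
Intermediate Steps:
$K{\left(C \right)} = - \frac{1}{3}$
$w = - \frac{7}{3}$ ($w = - \frac{1}{3} - 2 = - \frac{7}{3} \approx -2.3333$)
$I = \frac{4}{3}$ ($I = \frac{2}{3} - - \frac{2}{3} = \frac{2}{3} + \frac{2}{3} = \frac{4}{3} \approx 1.3333$)
$o{\left(a \right)} = \frac{77}{9}$ ($o{\left(a \right)} = - \frac{7 \left(-5 + \frac{4}{3}\right)}{3} = \left(- \frac{7}{3}\right) \left(- \frac{11}{3}\right) = \frac{77}{9}$)
$h{\left(A,E \right)} = A$
$-121 + h{\left(15,o{\left(5 \right)} \right)} \left(-117\right) = -121 + 15 \left(-117\right) = -121 - 1755 = -1876$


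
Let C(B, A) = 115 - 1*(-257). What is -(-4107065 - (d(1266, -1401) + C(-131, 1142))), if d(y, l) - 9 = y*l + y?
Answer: 2335046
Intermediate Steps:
C(B, A) = 372 (C(B, A) = 115 + 257 = 372)
d(y, l) = 9 + y + l*y (d(y, l) = 9 + (y*l + y) = 9 + (l*y + y) = 9 + (y + l*y) = 9 + y + l*y)
-(-4107065 - (d(1266, -1401) + C(-131, 1142))) = -(-4107065 - ((9 + 1266 - 1401*1266) + 372)) = -(-4107065 - ((9 + 1266 - 1773666) + 372)) = -(-4107065 - (-1772391 + 372)) = -(-4107065 - 1*(-1772019)) = -(-4107065 + 1772019) = -1*(-2335046) = 2335046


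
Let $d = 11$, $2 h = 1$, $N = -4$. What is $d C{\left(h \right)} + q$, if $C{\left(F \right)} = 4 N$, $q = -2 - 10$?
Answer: $-188$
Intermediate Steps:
$h = \frac{1}{2}$ ($h = \frac{1}{2} \cdot 1 = \frac{1}{2} \approx 0.5$)
$q = -12$
$C{\left(F \right)} = -16$ ($C{\left(F \right)} = 4 \left(-4\right) = -16$)
$d C{\left(h \right)} + q = 11 \left(-16\right) - 12 = -176 - 12 = -188$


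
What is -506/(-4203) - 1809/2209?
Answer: -6485473/9284427 ≈ -0.69853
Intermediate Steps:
-506/(-4203) - 1809/2209 = -506*(-1/4203) - 1809*1/2209 = 506/4203 - 1809/2209 = -6485473/9284427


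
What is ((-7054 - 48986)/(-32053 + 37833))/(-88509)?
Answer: 934/8526367 ≈ 0.00010954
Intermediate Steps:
((-7054 - 48986)/(-32053 + 37833))/(-88509) = -56040/5780*(-1/88509) = -56040*1/5780*(-1/88509) = -2802/289*(-1/88509) = 934/8526367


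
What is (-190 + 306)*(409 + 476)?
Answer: 102660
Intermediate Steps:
(-190 + 306)*(409 + 476) = 116*885 = 102660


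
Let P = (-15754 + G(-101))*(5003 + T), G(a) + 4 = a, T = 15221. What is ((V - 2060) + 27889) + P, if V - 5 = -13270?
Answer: -320719852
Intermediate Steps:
V = -13265 (V = 5 - 13270 = -13265)
G(a) = -4 + a
P = -320732416 (P = (-15754 + (-4 - 101))*(5003 + 15221) = (-15754 - 105)*20224 = -15859*20224 = -320732416)
((V - 2060) + 27889) + P = ((-13265 - 2060) + 27889) - 320732416 = (-15325 + 27889) - 320732416 = 12564 - 320732416 = -320719852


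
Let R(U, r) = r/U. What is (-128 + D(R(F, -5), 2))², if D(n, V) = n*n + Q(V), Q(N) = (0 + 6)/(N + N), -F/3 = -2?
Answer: 20511841/1296 ≈ 15827.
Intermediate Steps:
F = 6 (F = -3*(-2) = 6)
Q(N) = 3/N (Q(N) = 6/((2*N)) = 6*(1/(2*N)) = 3/N)
D(n, V) = n² + 3/V (D(n, V) = n*n + 3/V = n² + 3/V)
(-128 + D(R(F, -5), 2))² = (-128 + ((-5/6)² + 3/2))² = (-128 + ((-5*⅙)² + 3*(½)))² = (-128 + ((-⅚)² + 3/2))² = (-128 + (25/36 + 3/2))² = (-128 + 79/36)² = (-4529/36)² = 20511841/1296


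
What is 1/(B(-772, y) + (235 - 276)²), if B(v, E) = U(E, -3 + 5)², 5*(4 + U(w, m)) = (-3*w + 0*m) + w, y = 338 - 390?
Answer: 25/49081 ≈ 0.00050936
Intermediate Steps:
y = -52
U(w, m) = -4 - 2*w/5 (U(w, m) = -4 + ((-3*w + 0*m) + w)/5 = -4 + ((-3*w + 0) + w)/5 = -4 + (-3*w + w)/5 = -4 + (-2*w)/5 = -4 - 2*w/5)
B(v, E) = (-4 - 2*E/5)²
1/(B(-772, y) + (235 - 276)²) = 1/(4*(10 - 52)²/25 + (235 - 276)²) = 1/((4/25)*(-42)² + (-41)²) = 1/((4/25)*1764 + 1681) = 1/(7056/25 + 1681) = 1/(49081/25) = 25/49081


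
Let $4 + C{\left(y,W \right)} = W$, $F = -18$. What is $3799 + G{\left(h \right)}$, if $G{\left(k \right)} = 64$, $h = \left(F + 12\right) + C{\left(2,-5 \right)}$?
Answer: $3863$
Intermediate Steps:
$C{\left(y,W \right)} = -4 + W$
$h = -15$ ($h = \left(-18 + 12\right) - 9 = -6 - 9 = -15$)
$3799 + G{\left(h \right)} = 3799 + 64 = 3863$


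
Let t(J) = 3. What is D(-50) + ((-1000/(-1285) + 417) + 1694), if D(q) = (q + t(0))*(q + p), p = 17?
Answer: 941334/257 ≈ 3662.8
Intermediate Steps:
D(q) = (3 + q)*(17 + q) (D(q) = (q + 3)*(q + 17) = (3 + q)*(17 + q))
D(-50) + ((-1000/(-1285) + 417) + 1694) = (51 + (-50)² + 20*(-50)) + ((-1000/(-1285) + 417) + 1694) = (51 + 2500 - 1000) + ((-1000*(-1/1285) + 417) + 1694) = 1551 + ((200/257 + 417) + 1694) = 1551 + (107369/257 + 1694) = 1551 + 542727/257 = 941334/257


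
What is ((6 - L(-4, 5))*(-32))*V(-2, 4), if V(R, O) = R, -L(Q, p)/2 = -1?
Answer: 256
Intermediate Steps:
L(Q, p) = 2 (L(Q, p) = -2*(-1) = 2)
((6 - L(-4, 5))*(-32))*V(-2, 4) = ((6 - 1*2)*(-32))*(-2) = ((6 - 2)*(-32))*(-2) = (4*(-32))*(-2) = -128*(-2) = 256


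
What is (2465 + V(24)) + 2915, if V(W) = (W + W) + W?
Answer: 5452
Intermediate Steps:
V(W) = 3*W (V(W) = 2*W + W = 3*W)
(2465 + V(24)) + 2915 = (2465 + 3*24) + 2915 = (2465 + 72) + 2915 = 2537 + 2915 = 5452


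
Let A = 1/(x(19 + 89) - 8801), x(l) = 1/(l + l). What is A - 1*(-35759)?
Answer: 67978395169/1901015 ≈ 35759.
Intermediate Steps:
x(l) = 1/(2*l)
A = -216/1901015 (A = 1/(1/(2*(19 + 89)) - 8801) = 1/((½)/108 - 8801) = 1/((½)*(1/108) - 8801) = 1/(1/216 - 8801) = 1/(-1901015/216) = -216/1901015 ≈ -0.00011362)
A - 1*(-35759) = -216/1901015 - 1*(-35759) = -216/1901015 + 35759 = 67978395169/1901015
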